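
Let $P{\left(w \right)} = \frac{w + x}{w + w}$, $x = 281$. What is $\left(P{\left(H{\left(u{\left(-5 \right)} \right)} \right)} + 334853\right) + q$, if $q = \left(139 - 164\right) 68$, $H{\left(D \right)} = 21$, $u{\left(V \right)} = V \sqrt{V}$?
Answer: $\frac{6996364}{21} \approx 3.3316 \cdot 10^{5}$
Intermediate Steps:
$u{\left(V \right)} = V^{\frac{3}{2}}$
$q = -1700$ ($q = \left(-25\right) 68 = -1700$)
$P{\left(w \right)} = \frac{281 + w}{2 w}$ ($P{\left(w \right)} = \frac{w + 281}{w + w} = \frac{281 + w}{2 w}$)
$\left(P{\left(H{\left(u{\left(-5 \right)} \right)} \right)} + 334853\right) + q = \left(\frac{281 + 21}{2 \cdot 21} + 334853\right) - 1700 = \left(\frac{1}{2} \cdot \frac{1}{21} \cdot 302 + 334853\right) - 1700 = \left(\frac{151}{21} + 334853\right) - 1700 = \frac{7032064}{21} - 1700 = \frac{6996364}{21}$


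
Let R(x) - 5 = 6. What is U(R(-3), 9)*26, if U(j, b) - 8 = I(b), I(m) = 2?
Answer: 260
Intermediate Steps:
R(x) = 11 (R(x) = 5 + 6 = 11)
U(j, b) = 10 (U(j, b) = 8 + 2 = 10)
U(R(-3), 9)*26 = 10*26 = 260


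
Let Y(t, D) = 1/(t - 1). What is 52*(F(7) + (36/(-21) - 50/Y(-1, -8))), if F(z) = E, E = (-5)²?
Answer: 44876/7 ≈ 6410.9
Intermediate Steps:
E = 25
Y(t, D) = 1/(-1 + t)
F(z) = 25
52*(F(7) + (36/(-21) - 50/Y(-1, -8))) = 52*(25 + (36/(-21) - 50/(1/(-1 - 1)))) = 52*(25 + (36*(-1/21) - 50/(1/(-2)))) = 52*(25 + (-12/7 - 50/(-½))) = 52*(25 + (-12/7 - 50*(-2))) = 52*(25 + (-12/7 + 100)) = 52*(25 + 688/7) = 52*(863/7) = 44876/7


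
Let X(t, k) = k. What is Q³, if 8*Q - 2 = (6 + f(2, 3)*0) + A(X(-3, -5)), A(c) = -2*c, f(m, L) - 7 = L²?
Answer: 729/64 ≈ 11.391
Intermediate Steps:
f(m, L) = 7 + L²
Q = 9/4 (Q = ¼ + ((6 + (7 + 3²)*0) - 2*(-5))/8 = ¼ + ((6 + (7 + 9)*0) + 10)/8 = ¼ + ((6 + 16*0) + 10)/8 = ¼ + ((6 + 0) + 10)/8 = ¼ + (6 + 10)/8 = ¼ + (⅛)*16 = ¼ + 2 = 9/4 ≈ 2.2500)
Q³ = (9/4)³ = 729/64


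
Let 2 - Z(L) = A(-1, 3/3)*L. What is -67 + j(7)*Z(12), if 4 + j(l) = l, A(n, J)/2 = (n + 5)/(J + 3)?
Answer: -133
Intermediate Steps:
A(n, J) = 2*(5 + n)/(3 + J) (A(n, J) = 2*((n + 5)/(J + 3)) = 2*((5 + n)/(3 + J)) = 2*(5 + n)/(3 + J))
j(l) = -4 + l
Z(L) = 2 - 2*L (Z(L) = 2 - 2*(5 - 1)/(3 + 3/3)*L = 2 - 2*4/(3 + 3*(1/3))*L = 2 - 2*4/(3 + 1)*L = 2 - 2*4/4*L = 2 - 2*(1/4)*4*L = 2 - 2*L)
-67 + j(7)*Z(12) = -67 + (-4 + 7)*(2 - 2*12) = -67 + 3*(2 - 24) = -67 + 3*(-22) = -67 - 66 = -133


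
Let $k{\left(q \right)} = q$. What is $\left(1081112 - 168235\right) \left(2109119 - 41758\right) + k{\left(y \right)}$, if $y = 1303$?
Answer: $1887246308900$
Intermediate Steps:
$\left(1081112 - 168235\right) \left(2109119 - 41758\right) + k{\left(y \right)} = \left(1081112 - 168235\right) \left(2109119 - 41758\right) + 1303 = 912877 \cdot 2067361 + 1303 = 1887246307597 + 1303 = 1887246308900$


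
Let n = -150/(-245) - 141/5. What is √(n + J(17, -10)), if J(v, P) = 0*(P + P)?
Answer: 3*I*√3755/35 ≈ 5.2524*I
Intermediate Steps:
J(v, P) = 0 (J(v, P) = 0*(2*P) = 0)
n = -6759/245 (n = -150*(-1/245) - 141*⅕ = 30/49 - 141/5 = -6759/245 ≈ -27.588)
√(n + J(17, -10)) = √(-6759/245 + 0) = √(-6759/245) = 3*I*√3755/35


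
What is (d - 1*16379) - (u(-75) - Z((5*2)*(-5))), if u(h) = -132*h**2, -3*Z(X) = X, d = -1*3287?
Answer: 2168552/3 ≈ 7.2285e+5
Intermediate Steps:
d = -3287
Z(X) = -X/3
(d - 1*16379) - (u(-75) - Z((5*2)*(-5))) = (-3287 - 1*16379) - (-132*(-75)**2 - (-1)*(5*2)*(-5)/3) = (-3287 - 16379) - (-132*5625 - (-1)*10*(-5)/3) = -19666 - (-742500 - (-1)*(-50)/3) = -19666 - (-742500 - 1*50/3) = -19666 - (-742500 - 50/3) = -19666 - 1*(-2227550/3) = -19666 + 2227550/3 = 2168552/3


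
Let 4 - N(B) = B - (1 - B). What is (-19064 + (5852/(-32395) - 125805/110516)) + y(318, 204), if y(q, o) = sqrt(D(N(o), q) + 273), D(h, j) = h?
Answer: -326588532943/17129980 + I*sqrt(130) ≈ -19065.0 + 11.402*I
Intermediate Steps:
N(B) = 5 - 2*B (N(B) = 4 - (B - (1 - B)) = 4 - (B + (-1 + B)) = 4 - (-1 + 2*B) = 4 + (1 - 2*B) = 5 - 2*B)
y(q, o) = sqrt(278 - 2*o) (y(q, o) = sqrt((5 - 2*o) + 273) = sqrt(278 - 2*o))
(-19064 + (5852/(-32395) - 125805/110516)) + y(318, 204) = (-19064 + (5852/(-32395) - 125805/110516)) + sqrt(278 - 2*204) = (-19064 + (5852*(-1/32395) - 125805*1/110516)) + sqrt(278 - 408) = (-19064 + (-28/155 - 125805/110516)) + sqrt(-130) = (-19064 - 22594223/17129980) + I*sqrt(130) = -326588532943/17129980 + I*sqrt(130)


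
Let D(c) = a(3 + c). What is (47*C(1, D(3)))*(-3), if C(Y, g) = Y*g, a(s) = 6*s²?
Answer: -30456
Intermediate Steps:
D(c) = 6*(3 + c)²
(47*C(1, D(3)))*(-3) = (47*(1*(6*(3 + 3)²)))*(-3) = (47*(1*(6*6²)))*(-3) = (47*(1*(6*36)))*(-3) = (47*(1*216))*(-3) = (47*216)*(-3) = 10152*(-3) = -30456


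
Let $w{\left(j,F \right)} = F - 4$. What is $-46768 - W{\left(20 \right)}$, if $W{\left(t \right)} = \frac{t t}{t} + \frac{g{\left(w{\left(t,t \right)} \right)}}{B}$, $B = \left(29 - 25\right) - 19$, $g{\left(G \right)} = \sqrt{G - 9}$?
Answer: $-46788 + \frac{\sqrt{7}}{15} \approx -46788.0$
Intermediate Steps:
$w{\left(j,F \right)} = -4 + F$
$g{\left(G \right)} = \sqrt{-9 + G}$
$B = -15$ ($B = 4 - 19 = -15$)
$W{\left(t \right)} = t - \frac{\sqrt{-13 + t}}{15}$ ($W{\left(t \right)} = \frac{t t}{t} + \frac{\sqrt{-9 + \left(-4 + t\right)}}{-15} = \frac{t^{2}}{t} + \sqrt{-13 + t} \left(- \frac{1}{15}\right) = t - \frac{\sqrt{-13 + t}}{15}$)
$-46768 - W{\left(20 \right)} = -46768 - \left(20 - \frac{\sqrt{-13 + 20}}{15}\right) = -46768 - \left(20 - \frac{\sqrt{7}}{15}\right) = -46788 + \frac{\sqrt{7}}{15}$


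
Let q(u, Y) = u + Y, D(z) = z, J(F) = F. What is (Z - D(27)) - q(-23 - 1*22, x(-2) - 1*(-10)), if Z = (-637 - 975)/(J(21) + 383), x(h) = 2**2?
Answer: 1/101 ≈ 0.0099010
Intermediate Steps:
x(h) = 4
Z = -403/101 (Z = (-637 - 975)/(21 + 383) = -1612/404 = -1612*1/404 = -403/101 ≈ -3.9901)
q(u, Y) = Y + u
(Z - D(27)) - q(-23 - 1*22, x(-2) - 1*(-10)) = (-403/101 - 1*27) - ((4 - 1*(-10)) + (-23 - 1*22)) = (-403/101 - 27) - ((4 + 10) + (-23 - 22)) = -3130/101 - (14 - 45) = -3130/101 - 1*(-31) = -3130/101 + 31 = 1/101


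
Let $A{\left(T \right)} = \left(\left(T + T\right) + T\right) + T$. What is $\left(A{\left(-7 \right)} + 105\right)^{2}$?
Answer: $5929$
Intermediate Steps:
$A{\left(T \right)} = 4 T$ ($A{\left(T \right)} = \left(2 T + T\right) + T = 3 T + T = 4 T$)
$\left(A{\left(-7 \right)} + 105\right)^{2} = \left(4 \left(-7\right) + 105\right)^{2} = \left(-28 + 105\right)^{2} = 77^{2} = 5929$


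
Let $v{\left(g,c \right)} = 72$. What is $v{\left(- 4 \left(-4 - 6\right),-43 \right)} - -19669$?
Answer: $19741$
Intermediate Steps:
$v{\left(- 4 \left(-4 - 6\right),-43 \right)} - -19669 = 72 - -19669 = 72 + 19669 = 19741$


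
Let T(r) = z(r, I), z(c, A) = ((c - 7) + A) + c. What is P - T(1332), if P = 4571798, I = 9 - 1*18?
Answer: 4569150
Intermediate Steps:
I = -9 (I = 9 - 18 = -9)
z(c, A) = -7 + A + 2*c (z(c, A) = ((-7 + c) + A) + c = (-7 + A + c) + c = -7 + A + 2*c)
T(r) = -16 + 2*r (T(r) = -7 - 9 + 2*r = -16 + 2*r)
P - T(1332) = 4571798 - (-16 + 2*1332) = 4571798 - (-16 + 2664) = 4571798 - 1*2648 = 4571798 - 2648 = 4569150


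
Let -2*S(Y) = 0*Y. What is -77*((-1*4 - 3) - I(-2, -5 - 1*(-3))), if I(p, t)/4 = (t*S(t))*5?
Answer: 539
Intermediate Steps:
S(Y) = 0 (S(Y) = -0*Y = -1/2*0 = 0)
I(p, t) = 0 (I(p, t) = 4*((t*0)*5) = 4*(0*5) = 4*0 = 0)
-77*((-1*4 - 3) - I(-2, -5 - 1*(-3))) = -77*((-1*4 - 3) - 1*0) = -77*((-4 - 3) + 0) = -77*(-7 + 0) = -77*(-7) = 539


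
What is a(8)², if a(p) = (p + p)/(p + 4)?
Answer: 16/9 ≈ 1.7778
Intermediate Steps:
a(p) = 2*p/(4 + p) (a(p) = (2*p)/(4 + p) = 2*p/(4 + p))
a(8)² = (2*8/(4 + 8))² = (2*8/12)² = (2*8*(1/12))² = (4/3)² = 16/9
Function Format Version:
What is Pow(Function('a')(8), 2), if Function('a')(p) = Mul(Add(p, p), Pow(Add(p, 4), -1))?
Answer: Rational(16, 9) ≈ 1.7778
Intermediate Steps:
Function('a')(p) = Mul(2, p, Pow(Add(4, p), -1)) (Function('a')(p) = Mul(Mul(2, p), Pow(Add(4, p), -1)) = Mul(2, p, Pow(Add(4, p), -1)))
Pow(Function('a')(8), 2) = Pow(Mul(2, 8, Pow(Add(4, 8), -1)), 2) = Pow(Mul(2, 8, Pow(12, -1)), 2) = Pow(Mul(2, 8, Rational(1, 12)), 2) = Pow(Rational(4, 3), 2) = Rational(16, 9)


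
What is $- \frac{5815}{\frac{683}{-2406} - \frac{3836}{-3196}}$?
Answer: $- \frac{11178721110}{1761637} \approx -6345.6$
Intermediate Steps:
$- \frac{5815}{\frac{683}{-2406} - \frac{3836}{-3196}} = - \frac{5815}{683 \left(- \frac{1}{2406}\right) - - \frac{959}{799}} = - \frac{5815}{- \frac{683}{2406} + \frac{959}{799}} = - \frac{5815}{\frac{1761637}{1922394}} = \left(-5815\right) \frac{1922394}{1761637} = - \frac{11178721110}{1761637}$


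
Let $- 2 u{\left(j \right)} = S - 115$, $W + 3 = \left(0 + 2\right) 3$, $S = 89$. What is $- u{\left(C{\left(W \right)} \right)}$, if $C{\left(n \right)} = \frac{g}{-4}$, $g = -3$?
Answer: $-13$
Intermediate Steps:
$W = 3$ ($W = -3 + \left(0 + 2\right) 3 = -3 + 2 \cdot 3 = -3 + 6 = 3$)
$C{\left(n \right)} = \frac{3}{4}$ ($C{\left(n \right)} = - \frac{3}{-4} = \left(-3\right) \left(- \frac{1}{4}\right) = \frac{3}{4}$)
$u{\left(j \right)} = 13$ ($u{\left(j \right)} = - \frac{89 - 115}{2} = \left(- \frac{1}{2}\right) \left(-26\right) = 13$)
$- u{\left(C{\left(W \right)} \right)} = \left(-1\right) 13 = -13$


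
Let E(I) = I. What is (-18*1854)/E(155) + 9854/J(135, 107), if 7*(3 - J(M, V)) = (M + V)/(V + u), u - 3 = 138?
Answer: 95607268/29605 ≈ 3229.4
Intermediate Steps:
u = 141 (u = 3 + 138 = 141)
J(M, V) = 3 - (M + V)/(7*(141 + V)) (J(M, V) = 3 - (M + V)/(7*(V + 141)) = 3 - (M + V)/(7*(141 + V)))
(-18*1854)/E(155) + 9854/J(135, 107) = -18*1854/155 + 9854/(((2961 - 1*135 + 20*107)/(7*(141 + 107)))) = -33372*1/155 + 9854/(((1/7)*(2961 - 135 + 2140)/248)) = -33372/155 + 9854/(((1/7)*(1/248)*4966)) = -33372/155 + 9854/(2483/868) = -33372/155 + 9854*(868/2483) = -33372/155 + 657944/191 = 95607268/29605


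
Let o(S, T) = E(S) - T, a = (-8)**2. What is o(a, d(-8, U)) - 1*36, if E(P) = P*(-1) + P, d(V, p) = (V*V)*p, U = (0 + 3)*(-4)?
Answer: 732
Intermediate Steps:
a = 64
U = -12 (U = 3*(-4) = -12)
d(V, p) = p*V**2 (d(V, p) = V**2*p = p*V**2)
E(P) = 0 (E(P) = -P + P = 0)
o(S, T) = -T (o(S, T) = 0 - T = -T)
o(a, d(-8, U)) - 1*36 = -(-12)*(-8)**2 - 1*36 = -(-12)*64 - 36 = -1*(-768) - 36 = 768 - 36 = 732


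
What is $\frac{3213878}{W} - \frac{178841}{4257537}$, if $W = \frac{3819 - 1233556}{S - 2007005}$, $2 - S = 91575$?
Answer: $\frac{28715271710096358091}{5235650777769} \approx 5.4846 \cdot 10^{6}$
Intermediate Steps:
$S = -91573$ ($S = 2 - 91575 = -91573$)
$W = \frac{1229737}{2098578}$ ($W = \frac{3819 - 1233556}{-91573 - 2007005} = - \frac{1229737}{-2098578} = \left(-1229737\right) \left(- \frac{1}{2098578}\right) = \frac{1229737}{2098578} \approx 0.58599$)
$\frac{3213878}{W} - \frac{178841}{4257537} = \frac{3213878}{\frac{1229737}{2098578}} - \frac{178841}{4257537} = 3213878 \cdot \frac{2098578}{1229737} - \frac{178841}{4257537} = \frac{6744573665484}{1229737} - \frac{178841}{4257537} = \frac{28715271710096358091}{5235650777769}$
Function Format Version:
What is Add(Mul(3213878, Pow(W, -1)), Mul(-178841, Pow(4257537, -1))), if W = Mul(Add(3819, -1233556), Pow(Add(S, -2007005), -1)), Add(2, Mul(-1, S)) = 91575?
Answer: Rational(28715271710096358091, 5235650777769) ≈ 5.4846e+6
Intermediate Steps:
S = -91573 (S = Add(2, Mul(-1, 91575)) = Add(2, -91575) = -91573)
W = Rational(1229737, 2098578) (W = Mul(Add(3819, -1233556), Pow(Add(-91573, -2007005), -1)) = Mul(-1229737, Pow(-2098578, -1)) = Mul(-1229737, Rational(-1, 2098578)) = Rational(1229737, 2098578) ≈ 0.58599)
Add(Mul(3213878, Pow(W, -1)), Mul(-178841, Pow(4257537, -1))) = Add(Mul(3213878, Pow(Rational(1229737, 2098578), -1)), Mul(-178841, Pow(4257537, -1))) = Add(Mul(3213878, Rational(2098578, 1229737)), Mul(-178841, Rational(1, 4257537))) = Add(Rational(6744573665484, 1229737), Rational(-178841, 4257537)) = Rational(28715271710096358091, 5235650777769)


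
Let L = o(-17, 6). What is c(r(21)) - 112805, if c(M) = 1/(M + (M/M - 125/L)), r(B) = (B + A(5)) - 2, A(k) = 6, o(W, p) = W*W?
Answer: -833515856/7389 ≈ -1.1281e+5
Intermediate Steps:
o(W, p) = W²
L = 289 (L = (-17)² = 289)
r(B) = 4 + B (r(B) = (B + 6) - 2 = (6 + B) - 2 = 4 + B)
c(M) = 1/(164/289 + M) (c(M) = 1/(M + (M/M - 125/289)) = 1/(M + (1 - 125*1/289)) = 1/(M + (1 - 125/289)) = 1/(M + 164/289) = 1/(164/289 + M))
c(r(21)) - 112805 = 289/(164 + 289*(4 + 21)) - 112805 = 289/(164 + 289*25) - 112805 = 289/(164 + 7225) - 112805 = 289/7389 - 112805 = -833515856/7389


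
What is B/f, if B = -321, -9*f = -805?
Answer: -2889/805 ≈ -3.5888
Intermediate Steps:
f = 805/9 (f = -1/9*(-805) = 805/9 ≈ 89.444)
B/f = -321/805/9 = -321*9/805 = -2889/805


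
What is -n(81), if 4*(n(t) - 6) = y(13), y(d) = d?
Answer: -37/4 ≈ -9.2500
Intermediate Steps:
n(t) = 37/4 (n(t) = 6 + (¼)*13 = 6 + 13/4 = 37/4)
-n(81) = -1*37/4 = -37/4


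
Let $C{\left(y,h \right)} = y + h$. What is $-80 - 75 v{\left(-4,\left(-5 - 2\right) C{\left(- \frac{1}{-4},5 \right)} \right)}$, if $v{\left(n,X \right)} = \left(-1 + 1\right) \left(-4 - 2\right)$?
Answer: $-80$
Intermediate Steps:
$C{\left(y,h \right)} = h + y$
$v{\left(n,X \right)} = 0$ ($v{\left(n,X \right)} = 0 \left(-6\right) = 0$)
$-80 - 75 v{\left(-4,\left(-5 - 2\right) C{\left(- \frac{1}{-4},5 \right)} \right)} = -80 - 0 = -80 + 0 = -80$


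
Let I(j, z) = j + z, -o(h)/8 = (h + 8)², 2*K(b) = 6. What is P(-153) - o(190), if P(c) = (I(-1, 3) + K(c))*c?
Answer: 312867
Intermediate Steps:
K(b) = 3 (K(b) = (½)*6 = 3)
o(h) = -8*(8 + h)² (o(h) = -8*(h + 8)² = -8*(8 + h)²)
P(c) = 5*c (P(c) = ((-1 + 3) + 3)*c = (2 + 3)*c = 5*c)
P(-153) - o(190) = 5*(-153) - (-8)*(8 + 190)² = -765 - (-8)*198² = -765 - (-8)*39204 = -765 - 1*(-313632) = -765 + 313632 = 312867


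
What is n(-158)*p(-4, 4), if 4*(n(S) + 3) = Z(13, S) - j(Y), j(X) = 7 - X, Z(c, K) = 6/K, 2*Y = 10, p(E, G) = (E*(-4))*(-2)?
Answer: 8872/79 ≈ 112.30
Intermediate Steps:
p(E, G) = 8*E (p(E, G) = -4*E*(-2) = 8*E)
Y = 5 (Y = (1/2)*10 = 5)
n(S) = -7/2 + 3/(2*S) (n(S) = -3 + (6/S - (7 - 1*5))/4 = -3 + (6/S - (7 - 5))/4 = -3 + (6/S - 1*2)/4 = -3 + (6/S - 2)/4 = -3 + (-2 + 6/S)/4 = -3 + (-1/2 + 3/(2*S)) = -7/2 + 3/(2*S))
n(-158)*p(-4, 4) = ((1/2)*(3 - 7*(-158))/(-158))*(8*(-4)) = ((1/2)*(-1/158)*(3 + 1106))*(-32) = ((1/2)*(-1/158)*1109)*(-32) = -1109/316*(-32) = 8872/79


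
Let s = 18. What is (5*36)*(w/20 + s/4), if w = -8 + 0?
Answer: 738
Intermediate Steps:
w = -8
(5*36)*(w/20 + s/4) = (5*36)*(-8/20 + 18/4) = 180*(-8*1/20 + 18*(¼)) = 180*(-⅖ + 9/2) = 180*(41/10) = 738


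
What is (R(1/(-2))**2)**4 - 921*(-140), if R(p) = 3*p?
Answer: 33015201/256 ≈ 1.2897e+5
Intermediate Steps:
(R(1/(-2))**2)**4 - 921*(-140) = ((3/(-2))**2)**4 - 921*(-140) = ((3*(-1/2))**2)**4 + 128940 = ((-3/2)**2)**4 + 128940 = (9/4)**4 + 128940 = 6561/256 + 128940 = 33015201/256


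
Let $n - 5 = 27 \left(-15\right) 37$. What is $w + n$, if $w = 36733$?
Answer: $21753$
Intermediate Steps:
$n = -14980$ ($n = 5 + 27 \left(-15\right) 37 = 5 - 14985 = -14980$)
$w + n = 36733 - 14980 = 21753$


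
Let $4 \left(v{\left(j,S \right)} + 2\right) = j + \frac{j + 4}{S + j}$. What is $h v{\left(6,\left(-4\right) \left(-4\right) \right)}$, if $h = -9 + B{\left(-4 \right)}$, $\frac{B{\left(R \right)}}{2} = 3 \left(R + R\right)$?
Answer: $\frac{969}{44} \approx 22.023$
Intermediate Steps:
$v{\left(j,S \right)} = -2 + \frac{j}{4} + \frac{4 + j}{4 \left(S + j\right)}$ ($v{\left(j,S \right)} = -2 + \frac{j + \frac{j + 4}{S + j}}{4} = -2 + \frac{j + \frac{4 + j}{S + j}}{4} = -2 + \left(\frac{j}{4} + \frac{4 + j}{4 \left(S + j\right)}\right) = -2 + \frac{j}{4} + \frac{4 + j}{4 \left(S + j\right)}$)
$B{\left(R \right)} = 12 R$ ($B{\left(R \right)} = 2 \cdot 3 \left(R + R\right) = 2 \cdot 3 \cdot 2 R = 2 \cdot 6 R = 12 R$)
$h = -57$ ($h = -9 + 12 \left(-4\right) = -9 - 48 = -57$)
$h v{\left(6,\left(-4\right) \left(-4\right) \right)} = - 57 \frac{4 + 6^{2} - 8 \left(\left(-4\right) \left(-4\right)\right) - 42 + \left(-4\right) \left(-4\right) 6}{4 \left(\left(-4\right) \left(-4\right) + 6\right)} = - 57 \frac{4 + 36 - 128 - 42 + 16 \cdot 6}{4 \left(16 + 6\right)} = - 57 \frac{4 + 36 - 128 - 42 + 96}{4 \cdot 22} = - 57 \cdot \frac{1}{4} \cdot \frac{1}{22} \left(-34\right) = \left(-57\right) \left(- \frac{17}{44}\right) = \frac{969}{44}$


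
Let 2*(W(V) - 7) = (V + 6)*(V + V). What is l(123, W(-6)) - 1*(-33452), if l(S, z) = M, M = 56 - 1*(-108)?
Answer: 33616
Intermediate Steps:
W(V) = 7 + V*(6 + V) (W(V) = 7 + ((V + 6)*(V + V))/2 = 7 + ((6 + V)*(2*V))/2 = 7 + (2*V*(6 + V))/2 = 7 + V*(6 + V))
M = 164 (M = 56 + 108 = 164)
l(S, z) = 164
l(123, W(-6)) - 1*(-33452) = 164 - 1*(-33452) = 164 + 33452 = 33616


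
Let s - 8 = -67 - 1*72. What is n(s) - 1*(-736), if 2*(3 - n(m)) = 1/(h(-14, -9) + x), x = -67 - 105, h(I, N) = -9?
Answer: 267519/362 ≈ 739.00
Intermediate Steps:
x = -172
s = -131 (s = 8 + (-67 - 1*72) = 8 + (-67 - 72) = 8 - 139 = -131)
n(m) = 1087/362 (n(m) = 3 - 1/(2*(-9 - 172)) = 3 - ½/(-181) = 3 - ½*(-1/181) = 3 + 1/362 = 1087/362)
n(s) - 1*(-736) = 1087/362 - 1*(-736) = 1087/362 + 736 = 267519/362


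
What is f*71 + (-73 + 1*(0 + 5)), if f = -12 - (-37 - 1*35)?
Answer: 4192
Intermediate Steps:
f = 60 (f = -12 - (-37 - 35) = -12 - 1*(-72) = -12 + 72 = 60)
f*71 + (-73 + 1*(0 + 5)) = 60*71 + (-73 + 1*(0 + 5)) = 4260 + (-73 + 1*5) = 4260 + (-73 + 5) = 4260 - 68 = 4192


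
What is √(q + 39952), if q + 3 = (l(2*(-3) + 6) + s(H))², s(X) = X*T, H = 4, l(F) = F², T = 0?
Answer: √39949 ≈ 199.87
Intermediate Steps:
s(X) = 0 (s(X) = X*0 = 0)
q = -3 (q = -3 + ((2*(-3) + 6)² + 0)² = -3 + ((-6 + 6)² + 0)² = -3 + (0² + 0)² = -3 + (0 + 0)² = -3 + 0² = -3 + 0 = -3)
√(q + 39952) = √(-3 + 39952) = √39949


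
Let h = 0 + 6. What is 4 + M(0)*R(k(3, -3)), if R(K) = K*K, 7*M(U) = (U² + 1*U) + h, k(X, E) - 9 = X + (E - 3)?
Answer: 244/7 ≈ 34.857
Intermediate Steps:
h = 6
k(X, E) = 6 + E + X (k(X, E) = 9 + (X + (E - 3)) = 9 + (X + (-3 + E)) = 9 + (-3 + E + X) = 6 + E + X)
M(U) = 6/7 + U/7 + U²/7 (M(U) = ((U² + 1*U) + 6)/7 = ((U² + U) + 6)/7 = ((U + U²) + 6)/7 = (6 + U + U²)/7 = 6/7 + U/7 + U²/7)
R(K) = K²
4 + M(0)*R(k(3, -3)) = 4 + (6/7 + (⅐)*0 + (⅐)*0²)*(6 - 3 + 3)² = 4 + (6/7 + 0 + (⅐)*0)*6² = 4 + (6/7 + 0 + 0)*36 = 4 + (6/7)*36 = 4 + 216/7 = 244/7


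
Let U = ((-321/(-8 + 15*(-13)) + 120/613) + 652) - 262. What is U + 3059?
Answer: 429411244/124439 ≈ 3450.8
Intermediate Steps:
U = 48752343/124439 (U = ((-321/(-8 - 195) + 120*(1/613)) + 652) - 262 = ((-321/(-203) + 120/613) + 652) - 262 = ((-321*(-1/203) + 120/613) + 652) - 262 = ((321/203 + 120/613) + 652) - 262 = (221133/124439 + 652) - 262 = 81355361/124439 - 262 = 48752343/124439 ≈ 391.78)
U + 3059 = 48752343/124439 + 3059 = 429411244/124439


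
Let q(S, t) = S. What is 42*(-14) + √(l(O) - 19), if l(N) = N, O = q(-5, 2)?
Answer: -588 + 2*I*√6 ≈ -588.0 + 4.899*I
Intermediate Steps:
O = -5
42*(-14) + √(l(O) - 19) = 42*(-14) + √(-5 - 19) = -588 + √(-24) = -588 + 2*I*√6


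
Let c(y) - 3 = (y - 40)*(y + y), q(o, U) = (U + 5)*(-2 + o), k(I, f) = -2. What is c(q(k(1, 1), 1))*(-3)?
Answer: -9225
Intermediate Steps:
q(o, U) = (-2 + o)*(5 + U) (q(o, U) = (5 + U)*(-2 + o) = (-2 + o)*(5 + U))
c(y) = 3 + 2*y*(-40 + y) (c(y) = 3 + (y - 40)*(y + y) = 3 + (-40 + y)*(2*y) = 3 + 2*y*(-40 + y))
c(q(k(1, 1), 1))*(-3) = (3 - 80*(-10 - 2*1 + 5*(-2) + 1*(-2)) + 2*(-10 - 2*1 + 5*(-2) + 1*(-2))²)*(-3) = (3 - 80*(-10 - 2 - 10 - 2) + 2*(-10 - 2 - 10 - 2)²)*(-3) = (3 - 80*(-24) + 2*(-24)²)*(-3) = (3 + 1920 + 2*576)*(-3) = (3 + 1920 + 1152)*(-3) = 3075*(-3) = -9225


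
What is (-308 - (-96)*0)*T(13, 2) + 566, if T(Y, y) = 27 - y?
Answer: -7134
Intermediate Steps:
(-308 - (-96)*0)*T(13, 2) + 566 = (-308 - (-96)*0)*(27 - 1*2) + 566 = (-308 - 1*0)*(27 - 2) + 566 = (-308 + 0)*25 + 566 = -308*25 + 566 = -7700 + 566 = -7134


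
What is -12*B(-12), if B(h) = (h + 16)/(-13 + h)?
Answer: 48/25 ≈ 1.9200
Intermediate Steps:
B(h) = (16 + h)/(-13 + h)
-12*B(-12) = -12*(16 - 12)/(-13 - 12) = -12*4/(-25) = -(-12)*4/25 = -12*(-4/25) = 48/25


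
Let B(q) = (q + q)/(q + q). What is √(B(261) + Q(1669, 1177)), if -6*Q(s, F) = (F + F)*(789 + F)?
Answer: I*√6941937/3 ≈ 878.25*I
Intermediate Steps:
B(q) = 1 (B(q) = (2*q)/((2*q)) = (2*q)*(1/(2*q)) = 1)
Q(s, F) = -F*(789 + F)/3 (Q(s, F) = -(F + F)*(789 + F)/6 = -2*F*(789 + F)/6 = -F*(789 + F)/3)
√(B(261) + Q(1669, 1177)) = √(1 - ⅓*1177*(789 + 1177)) = √(1 - ⅓*1177*1966) = √(1 - 2313982/3) = √(-2313979/3) = I*√6941937/3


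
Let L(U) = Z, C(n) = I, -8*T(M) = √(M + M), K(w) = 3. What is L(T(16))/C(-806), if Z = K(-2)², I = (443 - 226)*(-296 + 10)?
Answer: -9/62062 ≈ -0.00014502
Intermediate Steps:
I = -62062 (I = 217*(-286) = -62062)
T(M) = -√2*√M/8 (T(M) = -√(M + M)/8 = -√2*√M/8)
C(n) = -62062
Z = 9 (Z = 3² = 9)
L(U) = 9
L(T(16))/C(-806) = 9/(-62062) = 9*(-1/62062) = -9/62062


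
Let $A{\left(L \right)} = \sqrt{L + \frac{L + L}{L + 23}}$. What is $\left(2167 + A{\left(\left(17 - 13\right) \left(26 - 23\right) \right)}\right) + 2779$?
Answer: $4946 + \frac{2 \sqrt{3885}}{35} \approx 4949.6$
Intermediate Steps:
$A{\left(L \right)} = \sqrt{L + \frac{2 L}{23 + L}}$
$\left(2167 + A{\left(\left(17 - 13\right) \left(26 - 23\right) \right)}\right) + 2779 = \left(2167 + \sqrt{\frac{\left(17 - 13\right) \left(26 - 23\right) \left(25 + \left(17 - 13\right) \left(26 - 23\right)\right)}{23 + \left(17 - 13\right) \left(26 - 23\right)}}\right) + 2779 = \left(2167 + \sqrt{\frac{4 \cdot 3 \left(25 + 4 \cdot 3\right)}{23 + 4 \cdot 3}}\right) + 2779 = \left(2167 + \sqrt{\frac{12 \left(25 + 12\right)}{23 + 12}}\right) + 2779 = \left(2167 + \sqrt{12 \cdot \frac{1}{35} \cdot 37}\right) + 2779 = \left(2167 + \sqrt{\frac{444}{35}}\right) + 2779 = \left(2167 + \frac{2 \sqrt{3885}}{35}\right) + 2779 = 4946 + \frac{2 \sqrt{3885}}{35}$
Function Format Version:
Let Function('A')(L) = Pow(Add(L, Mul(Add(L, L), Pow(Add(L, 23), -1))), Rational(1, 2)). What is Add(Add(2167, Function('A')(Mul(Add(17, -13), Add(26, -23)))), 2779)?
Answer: Add(4946, Mul(Rational(2, 35), Pow(3885, Rational(1, 2)))) ≈ 4949.6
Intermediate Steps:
Function('A')(L) = Pow(Add(L, Mul(2, L, Pow(Add(23, L), -1))), Rational(1, 2)) (Function('A')(L) = Pow(Add(L, Mul(Mul(2, L), Pow(Add(23, L), -1))), Rational(1, 2)) = Pow(Add(L, Mul(2, L, Pow(Add(23, L), -1))), Rational(1, 2)))
Add(Add(2167, Function('A')(Mul(Add(17, -13), Add(26, -23)))), 2779) = Add(Add(2167, Pow(Mul(Mul(Add(17, -13), Add(26, -23)), Pow(Add(23, Mul(Add(17, -13), Add(26, -23))), -1), Add(25, Mul(Add(17, -13), Add(26, -23)))), Rational(1, 2))), 2779) = Add(Add(2167, Pow(Mul(Mul(4, 3), Pow(Add(23, Mul(4, 3)), -1), Add(25, Mul(4, 3))), Rational(1, 2))), 2779) = Add(Add(2167, Pow(Mul(12, Pow(Add(23, 12), -1), Add(25, 12)), Rational(1, 2))), 2779) = Add(Add(2167, Pow(Mul(12, Pow(35, -1), 37), Rational(1, 2))), 2779) = Add(Add(2167, Pow(Mul(12, Rational(1, 35), 37), Rational(1, 2))), 2779) = Add(Add(2167, Pow(Rational(444, 35), Rational(1, 2))), 2779) = Add(Add(2167, Mul(Rational(2, 35), Pow(3885, Rational(1, 2)))), 2779) = Add(4946, Mul(Rational(2, 35), Pow(3885, Rational(1, 2))))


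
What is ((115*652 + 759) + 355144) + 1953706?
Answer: 2384589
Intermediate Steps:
((115*652 + 759) + 355144) + 1953706 = ((74980 + 759) + 355144) + 1953706 = (75739 + 355144) + 1953706 = 430883 + 1953706 = 2384589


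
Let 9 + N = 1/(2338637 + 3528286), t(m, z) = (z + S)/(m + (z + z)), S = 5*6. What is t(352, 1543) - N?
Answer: 63587665969/6723493758 ≈ 9.4575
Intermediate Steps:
S = 30
t(m, z) = (30 + z)/(m + 2*z) (t(m, z) = (z + 30)/(m + (z + z)) = (30 + z)/(m + 2*z))
N = -52802306/5866923 (N = -9 + 1/(2338637 + 3528286) = -9 + 1/5866923 = -52802306/5866923 ≈ -9.0000)
t(352, 1543) - N = (30 + 1543)/(352 + 2*1543) - 1*(-52802306/5866923) = 1573/(352 + 3086) + 52802306/5866923 = 1573/3438 + 52802306/5866923 = 63587665969/6723493758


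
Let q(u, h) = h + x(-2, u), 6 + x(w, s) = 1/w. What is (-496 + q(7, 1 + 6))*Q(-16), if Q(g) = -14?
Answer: 6937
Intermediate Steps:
x(w, s) = -6 + 1/w
q(u, h) = -13/2 + h (q(u, h) = h + (-6 + 1/(-2)) = h + (-6 - 1/2) = h - 13/2 = -13/2 + h)
(-496 + q(7, 1 + 6))*Q(-16) = (-496 + (-13/2 + (1 + 6)))*(-14) = (-496 + (-13/2 + 7))*(-14) = (-496 + 1/2)*(-14) = -991/2*(-14) = 6937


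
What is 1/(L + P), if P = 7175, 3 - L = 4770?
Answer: 1/2408 ≈ 0.00041528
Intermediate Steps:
L = -4767 (L = 3 - 1*4770 = 3 - 4770 = -4767)
1/(L + P) = 1/(-4767 + 7175) = 1/2408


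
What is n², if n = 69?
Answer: 4761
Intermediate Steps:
n² = 69² = 4761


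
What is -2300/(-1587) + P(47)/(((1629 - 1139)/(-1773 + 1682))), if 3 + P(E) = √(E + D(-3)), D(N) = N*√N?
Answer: 9691/4830 - 13*√(47 - 3*I*√3)/70 ≈ 0.73129 + 0.070273*I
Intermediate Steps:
D(N) = N^(3/2)
P(E) = -3 + √(E - 3*I*√3) (P(E) = -3 + √(E + (-3)^(3/2)) = -3 + √(E - 3*I*√3))
-2300/(-1587) + P(47)/(((1629 - 1139)/(-1773 + 1682))) = -2300/(-1587) + (-3 + √(47 - 3*I*√3))/(((1629 - 1139)/(-1773 + 1682))) = -2300*(-1/1587) + (-3 + √(47 - 3*I*√3))/((490/(-91))) = 100/69 + (-3 + √(47 - 3*I*√3))/((490*(-1/91))) = 100/69 + (-3 + √(47 - 3*I*√3))/(-70/13) = 100/69 + (-3 + √(47 - 3*I*√3))*(-13/70) = 100/69 + (39/70 - 13*√(47 - 3*I*√3)/70) = 9691/4830 - 13*√(47 - 3*I*√3)/70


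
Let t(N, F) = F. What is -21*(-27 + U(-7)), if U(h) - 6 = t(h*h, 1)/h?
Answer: 444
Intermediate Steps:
U(h) = 6 + 1/h
-21*(-27 + U(-7)) = -21*(-27 + (6 + 1/(-7))) = -21*(-27 + (6 - 1/7)) = -21*(-27 + 41/7) = -21*(-148/7) = 444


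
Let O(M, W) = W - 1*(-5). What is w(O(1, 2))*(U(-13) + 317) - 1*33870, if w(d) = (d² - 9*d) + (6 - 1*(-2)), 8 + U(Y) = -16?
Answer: -35628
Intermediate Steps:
O(M, W) = 5 + W (O(M, W) = W + 5 = 5 + W)
U(Y) = -24 (U(Y) = -8 - 16 = -24)
w(d) = 8 + d² - 9*d (w(d) = (d² - 9*d) + (6 + 2) = (d² - 9*d) + 8 = 8 + d² - 9*d)
w(O(1, 2))*(U(-13) + 317) - 1*33870 = (8 + (5 + 2)² - 9*(5 + 2))*(-24 + 317) - 1*33870 = (8 + 7² - 9*7)*293 - 33870 = (8 + 49 - 63)*293 - 33870 = -6*293 - 33870 = -1758 - 33870 = -35628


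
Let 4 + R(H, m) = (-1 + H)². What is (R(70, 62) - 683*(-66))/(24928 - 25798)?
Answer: -9967/174 ≈ -57.282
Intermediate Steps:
R(H, m) = -4 + (-1 + H)²
(R(70, 62) - 683*(-66))/(24928 - 25798) = ((-4 + (-1 + 70)²) - 683*(-66))/(24928 - 25798) = ((-4 + 69²) + 45078)/(-870) = ((-4 + 4761) + 45078)*(-1/870) = (4757 + 45078)*(-1/870) = 49835*(-1/870) = -9967/174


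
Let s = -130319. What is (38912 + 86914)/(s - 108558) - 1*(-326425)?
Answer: 77975298899/238877 ≈ 3.2642e+5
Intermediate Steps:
(38912 + 86914)/(s - 108558) - 1*(-326425) = (38912 + 86914)/(-130319 - 108558) - 1*(-326425) = 125826/(-238877) + 326425 = 125826*(-1/238877) + 326425 = -125826/238877 + 326425 = 77975298899/238877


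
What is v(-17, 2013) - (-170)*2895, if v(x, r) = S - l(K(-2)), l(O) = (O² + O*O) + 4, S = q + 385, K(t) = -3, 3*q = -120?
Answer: 492473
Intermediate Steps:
q = -40 (q = (⅓)*(-120) = -40)
S = 345 (S = -40 + 385 = 345)
l(O) = 4 + 2*O² (l(O) = (O² + O²) + 4 = 2*O² + 4 = 4 + 2*O²)
v(x, r) = 323 (v(x, r) = 345 - (4 + 2*(-3)²) = 345 - (4 + 2*9) = 345 - (4 + 18) = 345 - 1*22 = 345 - 22 = 323)
v(-17, 2013) - (-170)*2895 = 323 - (-170)*2895 = 323 - 1*(-492150) = 323 + 492150 = 492473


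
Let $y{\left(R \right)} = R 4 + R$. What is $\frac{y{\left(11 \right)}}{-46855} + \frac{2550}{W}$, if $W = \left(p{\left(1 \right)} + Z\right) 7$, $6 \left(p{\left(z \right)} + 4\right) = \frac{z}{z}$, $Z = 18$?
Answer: $\frac{1686703}{65597} \approx 25.713$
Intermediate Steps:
$p{\left(z \right)} = - \frac{23}{6}$ ($p{\left(z \right)} = -4 + \frac{z \frac{1}{z}}{6} = -4 + \frac{1}{6} \cdot 1 = -4 + \frac{1}{6} = - \frac{23}{6}$)
$y{\left(R \right)} = 5 R$ ($y{\left(R \right)} = 4 R + R = 5 R$)
$W = \frac{595}{6}$ ($W = \left(- \frac{23}{6} + 18\right) 7 = \frac{85}{6} \cdot 7 = \frac{595}{6} \approx 99.167$)
$\frac{y{\left(11 \right)}}{-46855} + \frac{2550}{W} = \frac{5 \cdot 11}{-46855} + \frac{2550}{\frac{595}{6}} = 55 \left(- \frac{1}{46855}\right) + 2550 \cdot \frac{6}{595} = - \frac{11}{9371} + \frac{180}{7} = \frac{1686703}{65597}$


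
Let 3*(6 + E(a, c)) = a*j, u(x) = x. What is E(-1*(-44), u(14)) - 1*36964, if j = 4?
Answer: -110734/3 ≈ -36911.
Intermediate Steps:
E(a, c) = -6 + 4*a/3 (E(a, c) = -6 + (a*4)/3 = -6 + (4*a)/3 = -6 + 4*a/3)
E(-1*(-44), u(14)) - 1*36964 = (-6 + 4*(-1*(-44))/3) - 1*36964 = (-6 + (4/3)*44) - 36964 = (-6 + 176/3) - 36964 = 158/3 - 36964 = -110734/3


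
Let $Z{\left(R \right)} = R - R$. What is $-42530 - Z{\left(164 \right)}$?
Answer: $-42530$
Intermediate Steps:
$Z{\left(R \right)} = 0$
$-42530 - Z{\left(164 \right)} = -42530 - 0 = -42530 + 0 = -42530$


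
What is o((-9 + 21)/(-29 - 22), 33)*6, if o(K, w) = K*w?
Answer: -792/17 ≈ -46.588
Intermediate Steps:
o((-9 + 21)/(-29 - 22), 33)*6 = (((-9 + 21)/(-29 - 22))*33)*6 = ((12/(-51))*33)*6 = ((12*(-1/51))*33)*6 = -4/17*33*6 = -132/17*6 = -792/17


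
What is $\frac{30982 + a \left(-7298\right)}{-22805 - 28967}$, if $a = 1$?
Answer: $- \frac{5921}{12943} \approx -0.45747$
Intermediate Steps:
$\frac{30982 + a \left(-7298\right)}{-22805 - 28967} = \frac{30982 + 1 \left(-7298\right)}{-22805 - 28967} = \frac{30982 - 7298}{-51772} = 23684 \left(- \frac{1}{51772}\right) = - \frac{5921}{12943}$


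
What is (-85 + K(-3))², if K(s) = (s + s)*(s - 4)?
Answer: 1849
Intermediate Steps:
K(s) = 2*s*(-4 + s) (K(s) = (2*s)*(-4 + s) = 2*s*(-4 + s))
(-85 + K(-3))² = (-85 + 2*(-3)*(-4 - 3))² = (-85 + 2*(-3)*(-7))² = (-85 + 42)² = (-43)² = 1849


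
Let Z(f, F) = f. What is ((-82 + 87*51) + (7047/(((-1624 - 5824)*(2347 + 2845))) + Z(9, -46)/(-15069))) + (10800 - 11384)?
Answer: 732476966770599/194239490368 ≈ 3771.0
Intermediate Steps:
((-82 + 87*51) + (7047/(((-1624 - 5824)*(2347 + 2845))) + Z(9, -46)/(-15069))) + (10800 - 11384) = ((-82 + 87*51) + (7047/(((-1624 - 5824)*(2347 + 2845))) + 9/(-15069))) + (10800 - 11384) = ((-82 + 4437) + (7047/((-7448*5192)) + 9*(-1/15069))) - 584 = (4355 + (7047/(-38670016) - 3/5023)) - 584 = (4355 + (7047*(-1/38670016) - 3/5023)) - 584 = (4355 + (-7047/38670016 - 3/5023)) - 584 = (4355 - 151407129/194239490368) - 584 = 845912829145511/194239490368 - 584 = 732476966770599/194239490368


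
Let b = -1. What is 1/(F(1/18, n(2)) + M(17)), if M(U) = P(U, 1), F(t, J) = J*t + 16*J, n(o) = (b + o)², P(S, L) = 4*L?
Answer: 18/361 ≈ 0.049861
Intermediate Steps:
n(o) = (-1 + o)²
F(t, J) = 16*J + J*t
M(U) = 4 (M(U) = 4*1 = 4)
1/(F(1/18, n(2)) + M(17)) = 1/((-1 + 2)²*(16 + 1/18) + 4) = 1/(1²*(16 + 1/18) + 4) = 1/(1*(289/18) + 4) = 1/(289/18 + 4) = 1/(361/18) = 18/361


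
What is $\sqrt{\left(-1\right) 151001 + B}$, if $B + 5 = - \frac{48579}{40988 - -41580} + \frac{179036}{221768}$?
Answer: $\frac{i \sqrt{197776596260370770600622}}{1144433764} \approx 388.59 i$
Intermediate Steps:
$B = - \frac{10943165543}{2288867528}$ ($B = -5 + \left(- \frac{48579}{40988 - -41580} + \frac{179036}{221768}\right) = -5 + \left(- \frac{48579}{40988 + 41580} + 179036 \cdot \frac{1}{221768}\right) = -5 + \left(- \frac{48579}{82568} + \frac{44759}{55442}\right) = -5 + \frac{501172097}{2288867528} = - \frac{10943165543}{2288867528} \approx -4.781$)
$\sqrt{\left(-1\right) 151001 + B} = \sqrt{\left(-1\right) 151001 - \frac{10943165543}{2288867528}} = \sqrt{-151001 - \frac{10943165543}{2288867528}} = \sqrt{- \frac{345632228761071}{2288867528}} = \frac{i \sqrt{197776596260370770600622}}{1144433764}$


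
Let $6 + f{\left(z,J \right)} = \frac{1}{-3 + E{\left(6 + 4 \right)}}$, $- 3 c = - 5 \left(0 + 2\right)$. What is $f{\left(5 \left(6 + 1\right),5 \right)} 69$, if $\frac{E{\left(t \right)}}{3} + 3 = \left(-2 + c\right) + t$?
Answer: $- \frac{9039}{22} \approx -410.86$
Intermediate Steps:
$c = \frac{10}{3}$ ($c = - \frac{\left(-5\right) \left(0 + 2\right)}{3} = - \frac{\left(-5\right) 2}{3} = \left(- \frac{1}{3}\right) \left(-10\right) = \frac{10}{3} \approx 3.3333$)
$E{\left(t \right)} = -5 + 3 t$ ($E{\left(t \right)} = -9 + 3 \left(\left(-2 + \frac{10}{3}\right) + t\right) = -9 + 3 \left(\frac{4}{3} + t\right) = -9 + \left(4 + 3 t\right) = -5 + 3 t$)
$f{\left(z,J \right)} = - \frac{131}{22}$ ($f{\left(z,J \right)} = -6 + \frac{1}{-3 - \left(5 - 3 \left(6 + 4\right)\right)} = -6 + \frac{1}{-3 + \left(-5 + 3 \cdot 10\right)} = -6 + \frac{1}{-3 + \left(-5 + 30\right)} = -6 + \frac{1}{-3 + 25} = -6 + \frac{1}{22} = - \frac{131}{22}$)
$f{\left(5 \left(6 + 1\right),5 \right)} 69 = \left(- \frac{131}{22}\right) 69 = - \frac{9039}{22}$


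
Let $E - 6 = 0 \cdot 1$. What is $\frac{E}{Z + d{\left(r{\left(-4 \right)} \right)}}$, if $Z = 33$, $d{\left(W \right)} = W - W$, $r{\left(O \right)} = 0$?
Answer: $\frac{2}{11} \approx 0.18182$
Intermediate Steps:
$d{\left(W \right)} = 0$
$E = 6$ ($E = 6 + 0 \cdot 1 = 6 + 0 = 6$)
$\frac{E}{Z + d{\left(r{\left(-4 \right)} \right)}} = \frac{1}{33 + 0} \cdot 6 = \frac{1}{33} \cdot 6 = \frac{2}{11}$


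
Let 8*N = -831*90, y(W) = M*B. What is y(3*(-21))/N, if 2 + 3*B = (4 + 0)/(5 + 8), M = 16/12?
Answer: 352/4375215 ≈ 8.0453e-5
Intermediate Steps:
M = 4/3 (M = 16*(1/12) = 4/3 ≈ 1.3333)
B = -22/39 (B = -⅔ + ((4 + 0)/(5 + 8))/3 = -⅔ + (4/13)/3 = -⅔ + (4*(1/13))/3 = -⅔ + (⅓)*(4/13) = -⅔ + 4/39 = -22/39 ≈ -0.56410)
y(W) = -88/117 (y(W) = (4/3)*(-22/39) = -88/117)
N = -37395/4 (N = (-831*90)/8 = (⅛)*(-74790) = -37395/4 ≈ -9348.8)
y(3*(-21))/N = -88/(117*(-37395/4)) = -88/117*(-4/37395) = 352/4375215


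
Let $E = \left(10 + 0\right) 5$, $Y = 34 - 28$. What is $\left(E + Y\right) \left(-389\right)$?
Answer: $-21784$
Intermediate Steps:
$Y = 6$
$E = 50$ ($E = 10 \cdot 5 = 50$)
$\left(E + Y\right) \left(-389\right) = \left(50 + 6\right) \left(-389\right) = 56 \left(-389\right) = -21784$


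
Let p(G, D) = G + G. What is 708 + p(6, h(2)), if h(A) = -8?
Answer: 720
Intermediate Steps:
p(G, D) = 2*G
708 + p(6, h(2)) = 708 + 2*6 = 708 + 12 = 720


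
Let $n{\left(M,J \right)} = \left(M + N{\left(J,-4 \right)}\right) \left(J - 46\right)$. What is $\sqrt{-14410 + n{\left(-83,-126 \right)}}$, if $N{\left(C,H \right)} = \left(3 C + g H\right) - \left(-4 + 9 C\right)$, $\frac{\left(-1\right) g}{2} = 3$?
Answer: $3 i \sqrt{14998} \approx 367.4 i$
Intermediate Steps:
$g = -6$ ($g = \left(-2\right) 3 = -6$)
$N{\left(C,H \right)} = 4 - 6 C - 6 H$ ($N{\left(C,H \right)} = \left(3 C - 6 H\right) - \left(-4 + 9 C\right) = \left(- 6 H + 3 C\right) - \left(-4 + 9 C\right) = 4 - 6 C - 6 H$)
$n{\left(M,J \right)} = \left(-46 + J\right) \left(28 + M - 6 J\right)$ ($n{\left(M,J \right)} = \left(M - \left(-28 + 6 J\right)\right) \left(J - 46\right) = \left(M + \left(4 - 6 J + 24\right)\right) \left(-46 + J\right) = \left(M - \left(-28 + 6 J\right)\right) \left(-46 + J\right) = \left(28 + M - 6 J\right) \left(-46 + J\right) = \left(-46 + J\right) \left(28 + M - 6 J\right)$)
$\sqrt{-14410 + n{\left(-83,-126 \right)}} = \sqrt{-14410 - \left(25316 + 95256\right)} = \sqrt{-14410 - 120572} = \sqrt{-134982} = 3 i \sqrt{14998}$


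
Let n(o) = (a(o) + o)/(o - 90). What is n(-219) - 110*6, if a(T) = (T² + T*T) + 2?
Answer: -299645/309 ≈ -969.72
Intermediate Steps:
a(T) = 2 + 2*T² (a(T) = (T² + T²) + 2 = 2*T² + 2 = 2 + 2*T²)
n(o) = (2 + o + 2*o²)/(-90 + o) (n(o) = ((2 + 2*o²) + o)/(o - 90) = (2 + o + 2*o²)/(-90 + o))
n(-219) - 110*6 = (2 - 219 + 2*(-219)²)/(-90 - 219) - 110*6 = (2 - 219 + 2*47961)/(-309) - 1*660 = -(2 - 219 + 95922)/309 - 660 = -1/309*95705 - 660 = -95705/309 - 660 = -299645/309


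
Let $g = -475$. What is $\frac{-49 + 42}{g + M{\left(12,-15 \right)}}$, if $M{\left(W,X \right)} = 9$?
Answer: $\frac{7}{466} \approx 0.015021$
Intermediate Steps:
$\frac{-49 + 42}{g + M{\left(12,-15 \right)}} = \frac{-49 + 42}{-475 + 9} = - \frac{7}{-466} = \left(-7\right) \left(- \frac{1}{466}\right) = \frac{7}{466}$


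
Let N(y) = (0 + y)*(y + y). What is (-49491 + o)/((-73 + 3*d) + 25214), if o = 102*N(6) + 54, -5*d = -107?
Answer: -210465/126026 ≈ -1.6700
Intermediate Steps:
d = 107/5 (d = -⅕*(-107) = 107/5 ≈ 21.400)
N(y) = 2*y² (N(y) = y*(2*y) = 2*y²)
o = 7398 (o = 102*(2*6²) + 54 = 102*(2*36) + 54 = 102*72 + 54 = 7344 + 54 = 7398)
(-49491 + o)/((-73 + 3*d) + 25214) = (-49491 + 7398)/((-73 + 3*(107/5)) + 25214) = -42093/((-73 + 321/5) + 25214) = -42093/(-44/5 + 25214) = -42093/126026/5 = -42093*5/126026 = -210465/126026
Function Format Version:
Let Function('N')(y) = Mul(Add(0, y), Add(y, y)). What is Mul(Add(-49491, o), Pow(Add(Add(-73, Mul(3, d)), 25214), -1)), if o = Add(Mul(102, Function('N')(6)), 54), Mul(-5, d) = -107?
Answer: Rational(-210465, 126026) ≈ -1.6700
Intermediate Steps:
d = Rational(107, 5) (d = Mul(Rational(-1, 5), -107) = Rational(107, 5) ≈ 21.400)
Function('N')(y) = Mul(2, Pow(y, 2)) (Function('N')(y) = Mul(y, Mul(2, y)) = Mul(2, Pow(y, 2)))
o = 7398 (o = Add(Mul(102, Mul(2, Pow(6, 2))), 54) = Add(Mul(102, Mul(2, 36)), 54) = Add(Mul(102, 72), 54) = Add(7344, 54) = 7398)
Mul(Add(-49491, o), Pow(Add(Add(-73, Mul(3, d)), 25214), -1)) = Mul(Add(-49491, 7398), Pow(Add(Add(-73, Mul(3, Rational(107, 5))), 25214), -1)) = Mul(-42093, Pow(Add(Add(-73, Rational(321, 5)), 25214), -1)) = Mul(-42093, Pow(Add(Rational(-44, 5), 25214), -1)) = Mul(-42093, Pow(Rational(126026, 5), -1)) = Mul(-42093, Rational(5, 126026)) = Rational(-210465, 126026)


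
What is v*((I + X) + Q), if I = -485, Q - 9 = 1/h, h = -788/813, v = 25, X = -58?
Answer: -10540125/788 ≈ -13376.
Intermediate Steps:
h = -788/813 (h = -788*1/813 = -788/813 ≈ -0.96925)
Q = 6279/788 (Q = 9 + 1/(-788/813) = 9 - 813/788 = 6279/788 ≈ 7.9683)
v*((I + X) + Q) = 25*((-485 - 58) + 6279/788) = 25*(-543 + 6279/788) = 25*(-421605/788) = -10540125/788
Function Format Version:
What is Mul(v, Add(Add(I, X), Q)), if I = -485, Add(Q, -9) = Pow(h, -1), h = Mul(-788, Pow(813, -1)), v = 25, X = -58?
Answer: Rational(-10540125, 788) ≈ -13376.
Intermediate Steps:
h = Rational(-788, 813) (h = Mul(-788, Rational(1, 813)) = Rational(-788, 813) ≈ -0.96925)
Q = Rational(6279, 788) (Q = Add(9, Pow(Rational(-788, 813), -1)) = Add(9, Rational(-813, 788)) = Rational(6279, 788) ≈ 7.9683)
Mul(v, Add(Add(I, X), Q)) = Mul(25, Add(Add(-485, -58), Rational(6279, 788))) = Mul(25, Add(-543, Rational(6279, 788))) = Mul(25, Rational(-421605, 788)) = Rational(-10540125, 788)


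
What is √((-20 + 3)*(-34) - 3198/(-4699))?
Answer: 2*√3194403695/4699 ≈ 24.056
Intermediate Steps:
√((-20 + 3)*(-34) - 3198/(-4699)) = √(-17*(-34) - 3198*(-1/4699)) = √(578 + 3198/4699) = √(2719220/4699) = 2*√3194403695/4699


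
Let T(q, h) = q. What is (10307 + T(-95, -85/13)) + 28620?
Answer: 38832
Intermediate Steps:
(10307 + T(-95, -85/13)) + 28620 = (10307 - 95) + 28620 = 10212 + 28620 = 38832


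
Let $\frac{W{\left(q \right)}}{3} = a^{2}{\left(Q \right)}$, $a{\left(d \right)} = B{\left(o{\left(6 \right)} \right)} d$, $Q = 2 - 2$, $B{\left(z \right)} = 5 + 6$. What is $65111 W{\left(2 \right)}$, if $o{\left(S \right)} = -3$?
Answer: $0$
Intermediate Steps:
$B{\left(z \right)} = 11$
$Q = 0$ ($Q = 2 - 2 = 0$)
$a{\left(d \right)} = 11 d$
$W{\left(q \right)} = 0$ ($W{\left(q \right)} = 3 \left(11 \cdot 0\right)^{2} = 3 \cdot 0^{2} = 3 \cdot 0 = 0$)
$65111 W{\left(2 \right)} = 65111 \cdot 0 = 0$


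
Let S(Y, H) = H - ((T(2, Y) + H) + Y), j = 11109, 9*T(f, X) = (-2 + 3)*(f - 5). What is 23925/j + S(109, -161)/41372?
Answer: 494308961/229800774 ≈ 2.1510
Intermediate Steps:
T(f, X) = -5/9 + f/9 (T(f, X) = ((-2 + 3)*(f - 5))/9 = (1*(-5 + f))/9 = (-5 + f)/9 = -5/9 + f/9)
S(Y, H) = ⅓ - Y (S(Y, H) = H - (((-5/9 + (⅑)*2) + H) + Y) = H - (((-5/9 + 2/9) + H) + Y) = H - ((-⅓ + H) + Y) = H - (-⅓ + H + Y) = H + (⅓ - H - Y) = ⅓ - Y)
23925/j + S(109, -161)/41372 = 23925/11109 + (⅓ - 1*109)/41372 = 23925*(1/11109) + (⅓ - 109)*(1/41372) = 7975/3703 - 326/3*1/41372 = 7975/3703 - 163/62058 = 494308961/229800774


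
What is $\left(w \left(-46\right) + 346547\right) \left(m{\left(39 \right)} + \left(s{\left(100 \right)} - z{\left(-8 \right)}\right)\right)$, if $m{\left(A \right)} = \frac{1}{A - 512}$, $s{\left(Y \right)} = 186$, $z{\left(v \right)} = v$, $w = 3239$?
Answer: $\frac{18127660833}{473} \approx 3.8325 \cdot 10^{7}$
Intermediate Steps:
$m{\left(A \right)} = \frac{1}{-512 + A}$
$\left(w \left(-46\right) + 346547\right) \left(m{\left(39 \right)} + \left(s{\left(100 \right)} - z{\left(-8 \right)}\right)\right) = \left(3239 \left(-46\right) + 346547\right) \left(\frac{1}{-512 + 39} + \left(186 - -8\right)\right) = \left(-148994 + 346547\right) \left(\frac{1}{-473} + \left(186 + 8\right)\right) = 197553 \left(- \frac{1}{473} + 194\right) = 197553 \cdot \frac{91761}{473} = \frac{18127660833}{473}$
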